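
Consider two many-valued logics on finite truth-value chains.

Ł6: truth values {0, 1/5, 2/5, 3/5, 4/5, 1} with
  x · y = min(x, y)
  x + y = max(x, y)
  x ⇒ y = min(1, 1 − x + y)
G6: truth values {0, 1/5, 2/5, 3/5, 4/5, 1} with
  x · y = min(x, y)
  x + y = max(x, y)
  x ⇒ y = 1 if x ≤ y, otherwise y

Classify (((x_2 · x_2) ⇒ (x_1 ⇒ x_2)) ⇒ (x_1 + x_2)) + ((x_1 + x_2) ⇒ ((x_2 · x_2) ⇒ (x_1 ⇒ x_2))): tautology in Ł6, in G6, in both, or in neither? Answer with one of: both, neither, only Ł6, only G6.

In Ł6: every assignment gives 1 — tautology.
In G6: every assignment gives 1 — tautology.

both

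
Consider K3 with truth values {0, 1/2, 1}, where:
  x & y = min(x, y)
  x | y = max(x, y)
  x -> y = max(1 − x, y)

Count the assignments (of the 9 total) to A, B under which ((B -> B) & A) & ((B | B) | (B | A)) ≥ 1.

2

A = 0, B = 0 ↦ 0  <
A = 0, B = 1/2 ↦ 0  <
A = 0, B = 1 ↦ 0  <
A = 1/2, B = 0 ↦ 1/2  <
A = 1/2, B = 1/2 ↦ 1/2  <
A = 1/2, B = 1 ↦ 1/2  <
A = 1, B = 0 ↦ 1  ≥
A = 1, B = 1/2 ↦ 1/2  <
A = 1, B = 1 ↦ 1  ≥
So 2 of the 9 assignments meet the threshold.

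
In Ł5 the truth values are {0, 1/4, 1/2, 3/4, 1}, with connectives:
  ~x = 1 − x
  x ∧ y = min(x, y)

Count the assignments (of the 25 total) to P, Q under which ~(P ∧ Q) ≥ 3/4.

16

value 1: 9 assignments (counts)
value 3/4: 7 assignments (counts)
value 1/2: 5 assignments
value 1/4: 3 assignments
value 0: 1 assignment
So 16 of the 25 assignments meet the threshold.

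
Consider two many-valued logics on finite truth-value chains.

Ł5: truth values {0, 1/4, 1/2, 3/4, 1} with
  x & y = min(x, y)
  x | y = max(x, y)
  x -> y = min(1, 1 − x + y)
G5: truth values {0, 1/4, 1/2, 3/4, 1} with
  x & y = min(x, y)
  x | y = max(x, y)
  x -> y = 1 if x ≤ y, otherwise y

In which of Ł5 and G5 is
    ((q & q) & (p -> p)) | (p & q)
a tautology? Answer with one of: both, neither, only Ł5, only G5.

In Ł5: at p = 0, q = 0 the value is 0 — not a tautology.
In G5: at p = 0, q = 0 the value is 0 — not a tautology.

neither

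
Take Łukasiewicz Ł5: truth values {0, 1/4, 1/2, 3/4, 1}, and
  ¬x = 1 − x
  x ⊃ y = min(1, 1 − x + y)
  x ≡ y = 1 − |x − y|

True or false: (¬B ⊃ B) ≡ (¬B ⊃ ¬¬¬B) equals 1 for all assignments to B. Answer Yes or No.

Counterexample: take B = 0.
¬B = ¬0 = 1
¬B ⊃ B = 1 ⊃ 0 = 0
¬B = ¬0 = 1
¬B = ¬0 = 1
¬¬B = ¬1 = 0
¬¬¬B = ¬0 = 1
¬B ⊃ ¬¬¬B = 1 ⊃ 1 = 1
(¬B ⊃ B) ≡ (¬B ⊃ ¬¬¬B) = 0 ≡ 1 = 0
This gives 0 ≠ 1.

No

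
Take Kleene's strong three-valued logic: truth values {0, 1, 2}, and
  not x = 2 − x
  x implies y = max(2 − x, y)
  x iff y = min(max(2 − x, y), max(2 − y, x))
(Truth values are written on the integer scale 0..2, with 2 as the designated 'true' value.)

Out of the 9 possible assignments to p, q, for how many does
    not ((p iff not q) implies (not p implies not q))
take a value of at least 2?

1

p = 0, q = 0 ↦ 0  <
p = 0, q = 1 ↦ 1  <
p = 0, q = 2 ↦ 2  ≥
p = 1, q = 0 ↦ 0  <
p = 1, q = 1 ↦ 1  <
p = 1, q = 2 ↦ 1  <
p = 2, q = 0 ↦ 0  <
p = 2, q = 1 ↦ 0  <
p = 2, q = 2 ↦ 0  <
So 1 of the 9 assignments meets the threshold.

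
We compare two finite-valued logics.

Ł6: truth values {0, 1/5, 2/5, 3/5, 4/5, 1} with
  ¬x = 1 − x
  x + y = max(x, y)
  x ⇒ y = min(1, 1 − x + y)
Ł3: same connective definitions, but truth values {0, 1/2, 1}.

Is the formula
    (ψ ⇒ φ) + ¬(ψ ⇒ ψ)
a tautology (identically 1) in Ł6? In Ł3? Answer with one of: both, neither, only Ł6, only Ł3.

In Ł6: at φ = 0, ψ = 1/5 the value is 4/5 — not a tautology.
In Ł3: at φ = 0, ψ = 1/2 the value is 1/2 — not a tautology.

neither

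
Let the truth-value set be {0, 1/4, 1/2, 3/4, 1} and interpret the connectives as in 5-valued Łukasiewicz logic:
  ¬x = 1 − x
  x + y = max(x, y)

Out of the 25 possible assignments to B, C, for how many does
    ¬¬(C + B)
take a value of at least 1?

9

value 1: 9 assignments (counts)
value 3/4: 7 assignments
value 1/2: 5 assignments
value 1/4: 3 assignments
value 0: 1 assignment
So 9 of the 25 assignments meet the threshold.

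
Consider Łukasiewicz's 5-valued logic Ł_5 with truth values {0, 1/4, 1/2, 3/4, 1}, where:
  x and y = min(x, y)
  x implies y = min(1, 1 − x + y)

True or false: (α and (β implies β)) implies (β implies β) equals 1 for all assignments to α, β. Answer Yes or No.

Yes

At α = 1/4, β = 0, for instance:
β implies β = 0 implies 0 = 1
α and (β implies β) = 1/4 and 1 = 1/4
(α and (β implies β)) implies (β implies β) = 1/4 implies 1 = 1
and checking the remaining 24 assignments likewise gives ≥ 1 in every case.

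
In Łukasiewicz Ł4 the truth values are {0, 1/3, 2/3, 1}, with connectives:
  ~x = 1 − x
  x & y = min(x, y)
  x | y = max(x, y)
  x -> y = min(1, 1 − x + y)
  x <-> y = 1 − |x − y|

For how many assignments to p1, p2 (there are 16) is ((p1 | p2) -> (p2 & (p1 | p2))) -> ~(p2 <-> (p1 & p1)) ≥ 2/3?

p1 = 0, p2 = 0 ↦ 0  <
p1 = 0, p2 = 1/3 ↦ 1/3  <
p1 = 0, p2 = 2/3 ↦ 2/3  ≥
p1 = 0, p2 = 1 ↦ 1  ≥
p1 = 1/3, p2 = 0 ↦ 2/3  ≥
p1 = 1/3, p2 = 1/3 ↦ 0  <
p1 = 1/3, p2 = 2/3 ↦ 1/3  <
p1 = 1/3, p2 = 1 ↦ 2/3  ≥
p1 = 2/3, p2 = 0 ↦ 1  ≥
p1 = 2/3, p2 = 1/3 ↦ 2/3  ≥
p1 = 2/3, p2 = 2/3 ↦ 0  <
p1 = 2/3, p2 = 1 ↦ 1/3  <
p1 = 1, p2 = 0 ↦ 1  ≥
p1 = 1, p2 = 1/3 ↦ 1  ≥
p1 = 1, p2 = 2/3 ↦ 2/3  ≥
p1 = 1, p2 = 1 ↦ 0  <
So 9 of the 16 assignments meet the threshold.

9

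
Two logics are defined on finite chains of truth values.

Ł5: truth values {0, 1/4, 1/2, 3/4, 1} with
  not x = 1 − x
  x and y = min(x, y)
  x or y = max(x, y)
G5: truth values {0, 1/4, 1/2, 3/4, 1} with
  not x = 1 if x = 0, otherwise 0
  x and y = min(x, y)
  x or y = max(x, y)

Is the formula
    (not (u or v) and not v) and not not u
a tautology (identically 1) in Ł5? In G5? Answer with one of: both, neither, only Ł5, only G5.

In Ł5: at u = 0, v = 0 the value is 0 — not a tautology.
In G5: at u = 0, v = 0 the value is 0 — not a tautology.

neither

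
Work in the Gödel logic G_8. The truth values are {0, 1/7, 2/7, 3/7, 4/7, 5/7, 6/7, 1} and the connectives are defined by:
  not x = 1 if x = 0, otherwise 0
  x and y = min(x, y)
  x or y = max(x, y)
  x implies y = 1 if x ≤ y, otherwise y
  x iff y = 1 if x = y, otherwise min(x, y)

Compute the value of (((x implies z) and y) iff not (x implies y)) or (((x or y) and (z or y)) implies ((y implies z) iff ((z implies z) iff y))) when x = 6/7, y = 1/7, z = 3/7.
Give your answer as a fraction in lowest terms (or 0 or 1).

x implies z = 6/7 implies 3/7 = 3/7
(x implies z) and y = 3/7 and 1/7 = 1/7
x implies y = 6/7 implies 1/7 = 1/7
not (x implies y) = not 1/7 = 0
((x implies z) and y) iff not (x implies y) = 1/7 iff 0 = 0
x or y = 6/7 or 1/7 = 6/7
z or y = 3/7 or 1/7 = 3/7
(x or y) and (z or y) = 6/7 and 3/7 = 3/7
y implies z = 1/7 implies 3/7 = 1
z implies z = 3/7 implies 3/7 = 1
(z implies z) iff y = 1 iff 1/7 = 1/7
(y implies z) iff ((z implies z) iff y) = 1 iff 1/7 = 1/7
((x or y) and (z or y)) implies ((y implies z) iff ((z implies z) iff y)) = 3/7 implies 1/7 = 1/7
(((x implies z) and y) iff not (x implies y)) or (((x or y) and (z or y)) implies ((y implies z) iff ((z implies z) iff y))) = 0 or 1/7 = 1/7

1/7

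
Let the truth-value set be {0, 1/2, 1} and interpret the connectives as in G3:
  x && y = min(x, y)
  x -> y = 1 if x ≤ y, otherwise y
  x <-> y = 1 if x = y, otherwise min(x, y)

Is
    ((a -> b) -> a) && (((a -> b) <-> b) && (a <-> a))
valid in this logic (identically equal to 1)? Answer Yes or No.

Counterexample: take a = 0, b = 0.
a -> b = 0 -> 0 = 1
(a -> b) -> a = 1 -> 0 = 0
a -> b = 0 -> 0 = 1
(a -> b) <-> b = 1 <-> 0 = 0
a <-> a = 0 <-> 0 = 1
((a -> b) <-> b) && (a <-> a) = 0 && 1 = 0
((a -> b) -> a) && (((a -> b) <-> b) && (a <-> a)) = 0 && 0 = 0
This gives 0 ≠ 1.

No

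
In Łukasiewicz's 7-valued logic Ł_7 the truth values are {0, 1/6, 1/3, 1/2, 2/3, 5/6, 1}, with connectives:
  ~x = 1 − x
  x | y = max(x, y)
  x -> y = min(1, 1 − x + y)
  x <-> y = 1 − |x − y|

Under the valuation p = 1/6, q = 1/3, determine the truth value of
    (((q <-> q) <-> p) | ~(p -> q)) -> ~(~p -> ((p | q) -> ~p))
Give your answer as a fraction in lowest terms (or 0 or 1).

q <-> q = 1/3 <-> 1/3 = 1
(q <-> q) <-> p = 1 <-> 1/6 = 1/6
p -> q = 1/6 -> 1/3 = 1
~(p -> q) = ~1 = 0
((q <-> q) <-> p) | ~(p -> q) = 1/6 | 0 = 1/6
~p = ~1/6 = 5/6
p | q = 1/6 | 1/3 = 1/3
~p = ~1/6 = 5/6
(p | q) -> ~p = 1/3 -> 5/6 = 1
~p -> ((p | q) -> ~p) = 5/6 -> 1 = 1
~(~p -> ((p | q) -> ~p)) = ~1 = 0
(((q <-> q) <-> p) | ~(p -> q)) -> ~(~p -> ((p | q) -> ~p)) = 1/6 -> 0 = 5/6

5/6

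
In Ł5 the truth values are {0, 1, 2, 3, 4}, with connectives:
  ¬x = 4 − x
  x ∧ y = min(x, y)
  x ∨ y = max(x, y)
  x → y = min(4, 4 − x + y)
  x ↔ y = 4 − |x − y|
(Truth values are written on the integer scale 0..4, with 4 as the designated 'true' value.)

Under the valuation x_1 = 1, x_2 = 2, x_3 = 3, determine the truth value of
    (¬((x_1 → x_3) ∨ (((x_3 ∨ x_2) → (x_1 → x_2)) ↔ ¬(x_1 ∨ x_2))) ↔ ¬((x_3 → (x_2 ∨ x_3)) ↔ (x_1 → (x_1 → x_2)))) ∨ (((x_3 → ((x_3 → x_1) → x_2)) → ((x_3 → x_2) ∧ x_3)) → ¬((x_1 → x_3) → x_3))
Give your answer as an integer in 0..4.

4

x_1 → x_3 = 1 → 3 = 4
x_3 ∨ x_2 = 3 ∨ 2 = 3
x_1 → x_2 = 1 → 2 = 4
(x_3 ∨ x_2) → (x_1 → x_2) = 3 → 4 = 4
x_1 ∨ x_2 = 1 ∨ 2 = 2
¬(x_1 ∨ x_2) = ¬2 = 2
((x_3 ∨ x_2) → (x_1 → x_2)) ↔ ¬(x_1 ∨ x_2) = 4 ↔ 2 = 2
(x_1 → x_3) ∨ (((x_3 ∨ x_2) → (x_1 → x_2)) ↔ ¬(x_1 ∨ x_2)) = 4 ∨ 2 = 4
¬((x_1 → x_3) ∨ (((x_3 ∨ x_2) → (x_1 → x_2)) ↔ ¬(x_1 ∨ x_2))) = ¬4 = 0
x_2 ∨ x_3 = 2 ∨ 3 = 3
x_3 → (x_2 ∨ x_3) = 3 → 3 = 4
x_1 → x_2 = 1 → 2 = 4
x_1 → (x_1 → x_2) = 1 → 4 = 4
(x_3 → (x_2 ∨ x_3)) ↔ (x_1 → (x_1 → x_2)) = 4 ↔ 4 = 4
¬((x_3 → (x_2 ∨ x_3)) ↔ (x_1 → (x_1 → x_2))) = ¬4 = 0
¬((x_1 → x_3) ∨ (((x_3 ∨ x_2) → (x_1 → x_2)) ↔ ¬(x_1 ∨ x_2))) ↔ ¬((x_3 → (x_2 ∨ x_3)) ↔ (x_1 → (x_1 → x_2))) = 0 ↔ 0 = 4
x_3 → x_1 = 3 → 1 = 2
(x_3 → x_1) → x_2 = 2 → 2 = 4
x_3 → ((x_3 → x_1) → x_2) = 3 → 4 = 4
x_3 → x_2 = 3 → 2 = 3
(x_3 → x_2) ∧ x_3 = 3 ∧ 3 = 3
(x_3 → ((x_3 → x_1) → x_2)) → ((x_3 → x_2) ∧ x_3) = 4 → 3 = 3
x_1 → x_3 = 1 → 3 = 4
(x_1 → x_3) → x_3 = 4 → 3 = 3
¬((x_1 → x_3) → x_3) = ¬3 = 1
((x_3 → ((x_3 → x_1) → x_2)) → ((x_3 → x_2) ∧ x_3)) → ¬((x_1 → x_3) → x_3) = 3 → 1 = 2
(¬((x_1 → x_3) ∨ (((x_3 ∨ x_2) → (x_1 → x_2)) ↔ ¬(x_1 ∨ x_2))) ↔ ¬((x_3 → (x_2 ∨ x_3)) ↔ (x_1 → (x_1 → x_2)))) ∨ (((x_3 → ((x_3 → x_1) → x_2)) → ((x_3 → x_2) ∧ x_3)) → ¬((x_1 → x_3) → x_3)) = 4 ∨ 2 = 4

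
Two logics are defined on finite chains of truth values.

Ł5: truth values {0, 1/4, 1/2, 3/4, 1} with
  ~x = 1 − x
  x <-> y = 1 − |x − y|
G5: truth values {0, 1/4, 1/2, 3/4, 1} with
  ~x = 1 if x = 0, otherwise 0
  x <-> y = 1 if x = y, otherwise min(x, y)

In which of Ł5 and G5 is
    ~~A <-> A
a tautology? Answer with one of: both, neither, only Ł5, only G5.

In Ł5: every assignment gives 1 — tautology.
In G5: at A = 1/4 the value is 1/4 — not a tautology.

only Ł5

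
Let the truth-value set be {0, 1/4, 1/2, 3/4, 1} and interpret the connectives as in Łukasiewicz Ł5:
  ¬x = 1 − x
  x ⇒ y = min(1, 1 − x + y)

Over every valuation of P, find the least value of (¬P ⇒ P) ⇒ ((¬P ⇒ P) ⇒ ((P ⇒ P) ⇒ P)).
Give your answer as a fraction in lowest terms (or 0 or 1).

Take P = 1/2:
¬P = ¬1/2 = 1/2
¬P ⇒ P = 1/2 ⇒ 1/2 = 1
¬P = ¬1/2 = 1/2
¬P ⇒ P = 1/2 ⇒ 1/2 = 1
P ⇒ P = 1/2 ⇒ 1/2 = 1
(P ⇒ P) ⇒ P = 1 ⇒ 1/2 = 1/2
(¬P ⇒ P) ⇒ ((P ⇒ P) ⇒ P) = 1 ⇒ 1/2 = 1/2
(¬P ⇒ P) ⇒ ((¬P ⇒ P) ⇒ ((P ⇒ P) ⇒ P)) = 1 ⇒ 1/2 = 1/2
No assignment yields a value below 1/2, so this is the minimum.

1/2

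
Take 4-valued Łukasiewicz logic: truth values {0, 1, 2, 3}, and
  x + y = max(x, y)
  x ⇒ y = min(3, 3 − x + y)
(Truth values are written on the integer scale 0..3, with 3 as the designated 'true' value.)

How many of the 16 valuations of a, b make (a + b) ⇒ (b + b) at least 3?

a = 0, b = 0 ↦ 3  ≥
a = 0, b = 1 ↦ 3  ≥
a = 0, b = 2 ↦ 3  ≥
a = 0, b = 3 ↦ 3  ≥
a = 1, b = 0 ↦ 2  <
a = 1, b = 1 ↦ 3  ≥
a = 1, b = 2 ↦ 3  ≥
a = 1, b = 3 ↦ 3  ≥
a = 2, b = 0 ↦ 1  <
a = 2, b = 1 ↦ 2  <
a = 2, b = 2 ↦ 3  ≥
a = 2, b = 3 ↦ 3  ≥
a = 3, b = 0 ↦ 0  <
a = 3, b = 1 ↦ 1  <
a = 3, b = 2 ↦ 2  <
a = 3, b = 3 ↦ 3  ≥
So 10 of the 16 assignments meet the threshold.

10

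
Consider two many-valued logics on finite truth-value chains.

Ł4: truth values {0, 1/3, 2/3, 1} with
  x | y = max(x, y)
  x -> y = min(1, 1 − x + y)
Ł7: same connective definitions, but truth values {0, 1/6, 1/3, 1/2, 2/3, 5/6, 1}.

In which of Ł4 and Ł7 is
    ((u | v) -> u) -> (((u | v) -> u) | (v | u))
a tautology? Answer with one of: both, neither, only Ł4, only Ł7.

In Ł4: every assignment gives 1 — tautology.
In Ł7: every assignment gives 1 — tautology.

both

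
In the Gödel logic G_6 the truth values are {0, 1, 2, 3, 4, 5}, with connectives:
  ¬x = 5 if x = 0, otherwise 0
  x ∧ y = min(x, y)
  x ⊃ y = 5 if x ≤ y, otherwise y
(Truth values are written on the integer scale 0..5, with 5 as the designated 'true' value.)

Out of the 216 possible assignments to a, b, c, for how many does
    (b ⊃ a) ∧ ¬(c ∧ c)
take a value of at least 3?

value 5: 21 assignments (counts)
value 4: 1 assignment (counts)
value 3: 2 assignments (counts)
value 2: 3 assignments
value 1: 4 assignments
value 0: 185 assignments
So 24 of the 216 assignments meet the threshold.

24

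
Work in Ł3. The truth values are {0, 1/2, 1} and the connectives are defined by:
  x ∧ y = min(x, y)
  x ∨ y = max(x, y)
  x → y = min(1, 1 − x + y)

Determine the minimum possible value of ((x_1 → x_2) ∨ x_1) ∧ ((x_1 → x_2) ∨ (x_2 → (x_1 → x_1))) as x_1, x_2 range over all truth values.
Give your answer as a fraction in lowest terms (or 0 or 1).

1/2

Take x_1 = 1/2, x_2 = 0:
x_1 → x_2 = 1/2 → 0 = 1/2
(x_1 → x_2) ∨ x_1 = 1/2 ∨ 1/2 = 1/2
x_1 → x_2 = 1/2 → 0 = 1/2
x_1 → x_1 = 1/2 → 1/2 = 1
x_2 → (x_1 → x_1) = 0 → 1 = 1
(x_1 → x_2) ∨ (x_2 → (x_1 → x_1)) = 1/2 ∨ 1 = 1
((x_1 → x_2) ∨ x_1) ∧ ((x_1 → x_2) ∨ (x_2 → (x_1 → x_1))) = 1/2 ∧ 1 = 1/2
No assignment yields a value below 1/2, so this is the minimum.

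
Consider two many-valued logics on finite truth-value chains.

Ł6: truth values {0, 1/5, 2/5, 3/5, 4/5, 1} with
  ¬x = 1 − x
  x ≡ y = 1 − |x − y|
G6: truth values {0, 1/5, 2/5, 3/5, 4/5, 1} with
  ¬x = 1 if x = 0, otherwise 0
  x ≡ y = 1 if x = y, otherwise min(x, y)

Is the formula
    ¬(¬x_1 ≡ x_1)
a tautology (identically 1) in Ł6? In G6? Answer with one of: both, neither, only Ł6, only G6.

In Ł6: at x_1 = 1/5 the value is 3/5 — not a tautology.
In G6: every assignment gives 1 — tautology.

only G6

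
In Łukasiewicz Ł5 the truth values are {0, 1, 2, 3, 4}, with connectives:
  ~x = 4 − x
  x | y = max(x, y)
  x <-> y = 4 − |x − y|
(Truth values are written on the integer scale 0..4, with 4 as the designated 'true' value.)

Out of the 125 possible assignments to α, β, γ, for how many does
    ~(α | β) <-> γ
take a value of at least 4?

25

value 4: 25 assignments (counts)
value 3: 40 assignments
value 2: 30 assignments
value 1: 20 assignments
value 0: 10 assignments
So 25 of the 125 assignments meet the threshold.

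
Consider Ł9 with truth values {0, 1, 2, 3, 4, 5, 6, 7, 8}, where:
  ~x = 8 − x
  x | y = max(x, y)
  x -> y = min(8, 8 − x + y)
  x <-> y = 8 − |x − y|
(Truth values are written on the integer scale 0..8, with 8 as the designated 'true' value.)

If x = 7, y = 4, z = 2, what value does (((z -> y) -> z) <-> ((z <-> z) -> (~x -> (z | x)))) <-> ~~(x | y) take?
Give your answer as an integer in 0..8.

3

z -> y = 2 -> 4 = 8
(z -> y) -> z = 8 -> 2 = 2
z <-> z = 2 <-> 2 = 8
~x = ~7 = 1
z | x = 2 | 7 = 7
~x -> (z | x) = 1 -> 7 = 8
(z <-> z) -> (~x -> (z | x)) = 8 -> 8 = 8
((z -> y) -> z) <-> ((z <-> z) -> (~x -> (z | x))) = 2 <-> 8 = 2
x | y = 7 | 4 = 7
~(x | y) = ~7 = 1
~~(x | y) = ~1 = 7
(((z -> y) -> z) <-> ((z <-> z) -> (~x -> (z | x)))) <-> ~~(x | y) = 2 <-> 7 = 3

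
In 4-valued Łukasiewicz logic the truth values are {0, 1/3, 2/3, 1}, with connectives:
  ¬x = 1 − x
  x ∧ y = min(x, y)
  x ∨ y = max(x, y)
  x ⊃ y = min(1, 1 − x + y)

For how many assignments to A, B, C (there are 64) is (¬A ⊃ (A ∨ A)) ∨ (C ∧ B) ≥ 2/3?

52

value 1: 34 assignments (counts)
value 2/3: 18 assignments (counts)
value 1/3: 5 assignments
value 0: 7 assignments
So 52 of the 64 assignments meet the threshold.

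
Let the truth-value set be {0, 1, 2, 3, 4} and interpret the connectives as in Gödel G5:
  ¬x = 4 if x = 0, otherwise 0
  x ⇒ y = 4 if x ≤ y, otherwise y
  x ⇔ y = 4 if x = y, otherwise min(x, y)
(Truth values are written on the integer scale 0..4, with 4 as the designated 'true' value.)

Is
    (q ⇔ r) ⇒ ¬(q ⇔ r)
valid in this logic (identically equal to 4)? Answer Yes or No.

Counterexample: take q = 0, r = 0.
q ⇔ r = 0 ⇔ 0 = 4
q ⇔ r = 0 ⇔ 0 = 4
¬(q ⇔ r) = ¬4 = 0
(q ⇔ r) ⇒ ¬(q ⇔ r) = 4 ⇒ 0 = 0
This gives 0 ≠ 4.

No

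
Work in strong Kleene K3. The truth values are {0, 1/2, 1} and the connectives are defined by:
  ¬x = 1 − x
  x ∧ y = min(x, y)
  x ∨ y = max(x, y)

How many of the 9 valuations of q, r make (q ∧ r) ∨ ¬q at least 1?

q = 0, r = 0 ↦ 1  ≥
q = 0, r = 1/2 ↦ 1  ≥
q = 0, r = 1 ↦ 1  ≥
q = 1/2, r = 0 ↦ 1/2  <
q = 1/2, r = 1/2 ↦ 1/2  <
q = 1/2, r = 1 ↦ 1/2  <
q = 1, r = 0 ↦ 0  <
q = 1, r = 1/2 ↦ 1/2  <
q = 1, r = 1 ↦ 1  ≥
So 4 of the 9 assignments meet the threshold.

4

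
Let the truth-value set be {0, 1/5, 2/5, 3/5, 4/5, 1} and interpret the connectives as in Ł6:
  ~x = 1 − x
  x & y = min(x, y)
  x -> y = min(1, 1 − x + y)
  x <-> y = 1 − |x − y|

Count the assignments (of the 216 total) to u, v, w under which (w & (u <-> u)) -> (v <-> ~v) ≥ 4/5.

144

value 1: 108 assignments (counts)
value 4/5: 36 assignments (counts)
value 3/5: 24 assignments
value 2/5: 24 assignments
value 1/5: 12 assignments
value 0: 12 assignments
So 144 of the 216 assignments meet the threshold.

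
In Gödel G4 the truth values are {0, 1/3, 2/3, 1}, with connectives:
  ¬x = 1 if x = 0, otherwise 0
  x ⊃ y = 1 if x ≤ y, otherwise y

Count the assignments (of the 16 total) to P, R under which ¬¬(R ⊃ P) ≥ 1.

13

P = 0, R = 0 ↦ 1  ≥
P = 0, R = 1/3 ↦ 0  <
P = 0, R = 2/3 ↦ 0  <
P = 0, R = 1 ↦ 0  <
P = 1/3, R = 0 ↦ 1  ≥
P = 1/3, R = 1/3 ↦ 1  ≥
P = 1/3, R = 2/3 ↦ 1  ≥
P = 1/3, R = 1 ↦ 1  ≥
P = 2/3, R = 0 ↦ 1  ≥
P = 2/3, R = 1/3 ↦ 1  ≥
P = 2/3, R = 2/3 ↦ 1  ≥
P = 2/3, R = 1 ↦ 1  ≥
P = 1, R = 0 ↦ 1  ≥
P = 1, R = 1/3 ↦ 1  ≥
P = 1, R = 2/3 ↦ 1  ≥
P = 1, R = 1 ↦ 1  ≥
So 13 of the 16 assignments meet the threshold.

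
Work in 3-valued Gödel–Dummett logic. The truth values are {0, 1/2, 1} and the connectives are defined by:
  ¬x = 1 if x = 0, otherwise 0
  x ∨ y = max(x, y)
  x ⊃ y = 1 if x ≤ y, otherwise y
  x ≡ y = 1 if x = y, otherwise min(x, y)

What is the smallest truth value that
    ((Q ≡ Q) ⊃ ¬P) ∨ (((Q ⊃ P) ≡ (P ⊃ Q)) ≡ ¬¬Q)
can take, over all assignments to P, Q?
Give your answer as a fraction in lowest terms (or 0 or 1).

Take P = 1/2, Q = 1:
Q ≡ Q = 1 ≡ 1 = 1
¬P = ¬1/2 = 0
(Q ≡ Q) ⊃ ¬P = 1 ⊃ 0 = 0
Q ⊃ P = 1 ⊃ 1/2 = 1/2
P ⊃ Q = 1/2 ⊃ 1 = 1
(Q ⊃ P) ≡ (P ⊃ Q) = 1/2 ≡ 1 = 1/2
¬Q = ¬1 = 0
¬¬Q = ¬0 = 1
((Q ⊃ P) ≡ (P ⊃ Q)) ≡ ¬¬Q = 1/2 ≡ 1 = 1/2
((Q ≡ Q) ⊃ ¬P) ∨ (((Q ⊃ P) ≡ (P ⊃ Q)) ≡ ¬¬Q) = 0 ∨ 1/2 = 1/2
No assignment yields a value below 1/2, so this is the minimum.

1/2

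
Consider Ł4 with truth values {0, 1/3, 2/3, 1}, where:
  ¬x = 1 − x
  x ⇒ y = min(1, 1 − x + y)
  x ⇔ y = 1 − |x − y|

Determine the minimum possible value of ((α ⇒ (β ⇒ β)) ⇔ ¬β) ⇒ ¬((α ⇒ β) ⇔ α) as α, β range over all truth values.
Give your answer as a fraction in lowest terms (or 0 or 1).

1/3

Take α = 1/3, β = 0:
β ⇒ β = 0 ⇒ 0 = 1
α ⇒ (β ⇒ β) = 1/3 ⇒ 1 = 1
¬β = ¬0 = 1
(α ⇒ (β ⇒ β)) ⇔ ¬β = 1 ⇔ 1 = 1
α ⇒ β = 1/3 ⇒ 0 = 2/3
(α ⇒ β) ⇔ α = 2/3 ⇔ 1/3 = 2/3
¬((α ⇒ β) ⇔ α) = ¬2/3 = 1/3
((α ⇒ (β ⇒ β)) ⇔ ¬β) ⇒ ¬((α ⇒ β) ⇔ α) = 1 ⇒ 1/3 = 1/3
No assignment yields a value below 1/3, so this is the minimum.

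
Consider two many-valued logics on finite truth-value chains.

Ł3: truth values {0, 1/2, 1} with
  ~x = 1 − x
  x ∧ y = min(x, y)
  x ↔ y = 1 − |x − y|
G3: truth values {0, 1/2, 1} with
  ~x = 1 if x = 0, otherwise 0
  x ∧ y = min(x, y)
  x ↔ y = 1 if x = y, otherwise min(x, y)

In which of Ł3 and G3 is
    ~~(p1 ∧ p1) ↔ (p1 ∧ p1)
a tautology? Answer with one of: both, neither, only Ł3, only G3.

In Ł3: every assignment gives 1 — tautology.
In G3: at p1 = 1/2 the value is 1/2 — not a tautology.

only Ł3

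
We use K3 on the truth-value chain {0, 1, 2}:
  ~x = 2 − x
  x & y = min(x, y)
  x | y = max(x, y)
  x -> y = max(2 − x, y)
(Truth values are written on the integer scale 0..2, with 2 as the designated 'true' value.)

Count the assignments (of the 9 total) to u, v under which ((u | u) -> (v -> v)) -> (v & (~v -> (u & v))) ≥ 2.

u = 0, v = 0 ↦ 0  <
u = 0, v = 1 ↦ 1  <
u = 0, v = 2 ↦ 2  ≥
u = 1, v = 0 ↦ 0  <
u = 1, v = 1 ↦ 1  <
u = 1, v = 2 ↦ 2  ≥
u = 2, v = 0 ↦ 0  <
u = 2, v = 1 ↦ 1  <
u = 2, v = 2 ↦ 2  ≥
So 3 of the 9 assignments meet the threshold.

3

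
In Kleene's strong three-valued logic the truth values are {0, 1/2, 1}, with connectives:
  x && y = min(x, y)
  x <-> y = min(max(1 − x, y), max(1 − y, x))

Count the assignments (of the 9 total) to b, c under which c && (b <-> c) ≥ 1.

1

b = 0, c = 0 ↦ 0  <
b = 0, c = 1/2 ↦ 1/2  <
b = 0, c = 1 ↦ 0  <
b = 1/2, c = 0 ↦ 0  <
b = 1/2, c = 1/2 ↦ 1/2  <
b = 1/2, c = 1 ↦ 1/2  <
b = 1, c = 0 ↦ 0  <
b = 1, c = 1/2 ↦ 1/2  <
b = 1, c = 1 ↦ 1  ≥
So 1 of the 9 assignments meets the threshold.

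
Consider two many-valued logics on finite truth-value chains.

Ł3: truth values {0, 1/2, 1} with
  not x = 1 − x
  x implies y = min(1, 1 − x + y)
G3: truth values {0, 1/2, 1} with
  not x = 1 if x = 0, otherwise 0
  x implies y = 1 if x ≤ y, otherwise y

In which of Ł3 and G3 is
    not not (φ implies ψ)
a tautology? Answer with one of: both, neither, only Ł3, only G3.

neither

In Ł3: at φ = 1/2, ψ = 0 the value is 1/2 — not a tautology.
In G3: at φ = 1/2, ψ = 0 the value is 0 — not a tautology.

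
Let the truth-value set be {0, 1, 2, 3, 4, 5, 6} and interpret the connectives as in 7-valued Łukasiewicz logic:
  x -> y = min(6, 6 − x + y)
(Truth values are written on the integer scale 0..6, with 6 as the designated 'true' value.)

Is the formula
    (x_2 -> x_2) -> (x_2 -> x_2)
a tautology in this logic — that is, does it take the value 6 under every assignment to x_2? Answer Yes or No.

x_2 = 0 ↦ 6
x_2 = 1 ↦ 6
x_2 = 2 ↦ 6
x_2 = 3 ↦ 6
x_2 = 4 ↦ 6
x_2 = 5 ↦ 6
x_2 = 6 ↦ 6
Every assignment gives a value ≥ 6.

Yes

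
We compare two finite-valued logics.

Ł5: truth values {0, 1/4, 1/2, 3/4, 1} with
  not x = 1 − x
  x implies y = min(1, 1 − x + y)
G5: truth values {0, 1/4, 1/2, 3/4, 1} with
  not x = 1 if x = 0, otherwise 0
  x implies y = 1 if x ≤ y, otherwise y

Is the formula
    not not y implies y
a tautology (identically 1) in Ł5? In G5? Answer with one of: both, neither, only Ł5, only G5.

only Ł5

In Ł5: every assignment gives 1 — tautology.
In G5: at y = 1/4 the value is 1/4 — not a tautology.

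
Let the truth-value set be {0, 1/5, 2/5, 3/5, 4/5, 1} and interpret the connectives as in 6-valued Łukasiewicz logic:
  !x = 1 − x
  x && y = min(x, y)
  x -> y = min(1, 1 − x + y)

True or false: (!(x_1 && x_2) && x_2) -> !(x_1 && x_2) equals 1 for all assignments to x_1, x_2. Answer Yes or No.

At x_1 = 1/5, x_2 = 1, for instance:
x_1 && x_2 = 1/5 && 1 = 1/5
!(x_1 && x_2) = !1/5 = 4/5
!(x_1 && x_2) && x_2 = 4/5 && 1 = 4/5
(!(x_1 && x_2) && x_2) -> !(x_1 && x_2) = 4/5 -> 4/5 = 1
and checking the remaining 35 assignments likewise gives ≥ 1 in every case.

Yes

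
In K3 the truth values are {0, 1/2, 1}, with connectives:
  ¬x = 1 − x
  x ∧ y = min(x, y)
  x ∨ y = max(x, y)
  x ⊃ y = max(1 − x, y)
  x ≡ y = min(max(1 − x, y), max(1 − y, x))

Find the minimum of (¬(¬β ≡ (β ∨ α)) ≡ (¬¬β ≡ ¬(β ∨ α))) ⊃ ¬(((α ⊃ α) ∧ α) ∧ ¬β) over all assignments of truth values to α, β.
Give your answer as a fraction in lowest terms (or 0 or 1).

Take α = 1/2, β = 0:
¬β = ¬0 = 1
β ∨ α = 0 ∨ 1/2 = 1/2
¬β ≡ (β ∨ α) = 1 ≡ 1/2 = 1/2
¬(¬β ≡ (β ∨ α)) = ¬1/2 = 1/2
¬β = ¬0 = 1
¬¬β = ¬1 = 0
β ∨ α = 0 ∨ 1/2 = 1/2
¬(β ∨ α) = ¬1/2 = 1/2
¬¬β ≡ ¬(β ∨ α) = 0 ≡ 1/2 = 1/2
¬(¬β ≡ (β ∨ α)) ≡ (¬¬β ≡ ¬(β ∨ α)) = 1/2 ≡ 1/2 = 1/2
α ⊃ α = 1/2 ⊃ 1/2 = 1/2
(α ⊃ α) ∧ α = 1/2 ∧ 1/2 = 1/2
¬β = ¬0 = 1
((α ⊃ α) ∧ α) ∧ ¬β = 1/2 ∧ 1 = 1/2
¬(((α ⊃ α) ∧ α) ∧ ¬β) = ¬1/2 = 1/2
(¬(¬β ≡ (β ∨ α)) ≡ (¬¬β ≡ ¬(β ∨ α))) ⊃ ¬(((α ⊃ α) ∧ α) ∧ ¬β) = 1/2 ⊃ 1/2 = 1/2
No assignment yields a value below 1/2, so this is the minimum.

1/2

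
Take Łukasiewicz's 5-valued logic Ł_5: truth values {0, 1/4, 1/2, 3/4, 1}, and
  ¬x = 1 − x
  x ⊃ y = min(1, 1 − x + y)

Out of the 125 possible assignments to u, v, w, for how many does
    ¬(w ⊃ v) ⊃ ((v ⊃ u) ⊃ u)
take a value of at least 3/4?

value 1: 110 assignments (counts)
value 3/4: 7 assignments (counts)
value 1/2: 5 assignments
value 1/4: 2 assignments
value 0: 1 assignment
So 117 of the 125 assignments meet the threshold.

117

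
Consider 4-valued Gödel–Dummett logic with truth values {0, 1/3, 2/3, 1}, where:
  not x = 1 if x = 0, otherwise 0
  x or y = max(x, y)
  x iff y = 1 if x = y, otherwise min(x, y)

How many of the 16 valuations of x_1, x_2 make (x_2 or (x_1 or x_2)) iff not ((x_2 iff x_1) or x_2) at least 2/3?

x_1 = 0, x_2 = 0 ↦ 1  ≥
x_1 = 0, x_2 = 1/3 ↦ 0  <
x_1 = 0, x_2 = 2/3 ↦ 0  <
x_1 = 0, x_2 = 1 ↦ 0  <
x_1 = 1/3, x_2 = 0 ↦ 1/3  <
x_1 = 1/3, x_2 = 1/3 ↦ 0  <
x_1 = 1/3, x_2 = 2/3 ↦ 0  <
x_1 = 1/3, x_2 = 1 ↦ 0  <
x_1 = 2/3, x_2 = 0 ↦ 2/3  ≥
x_1 = 2/3, x_2 = 1/3 ↦ 0  <
x_1 = 2/3, x_2 = 2/3 ↦ 0  <
x_1 = 2/3, x_2 = 1 ↦ 0  <
x_1 = 1, x_2 = 0 ↦ 1  ≥
x_1 = 1, x_2 = 1/3 ↦ 0  <
x_1 = 1, x_2 = 2/3 ↦ 0  <
x_1 = 1, x_2 = 1 ↦ 0  <
So 3 of the 16 assignments meet the threshold.

3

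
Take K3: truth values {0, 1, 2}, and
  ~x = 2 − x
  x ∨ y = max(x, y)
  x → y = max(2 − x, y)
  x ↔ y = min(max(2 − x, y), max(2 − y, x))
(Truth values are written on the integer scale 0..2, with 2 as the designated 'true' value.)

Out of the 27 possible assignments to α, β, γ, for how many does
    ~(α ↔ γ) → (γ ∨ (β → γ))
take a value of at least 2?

17

value 2: 17 assignments (counts)
value 1: 9 assignments
value 0: 1 assignment
So 17 of the 27 assignments meet the threshold.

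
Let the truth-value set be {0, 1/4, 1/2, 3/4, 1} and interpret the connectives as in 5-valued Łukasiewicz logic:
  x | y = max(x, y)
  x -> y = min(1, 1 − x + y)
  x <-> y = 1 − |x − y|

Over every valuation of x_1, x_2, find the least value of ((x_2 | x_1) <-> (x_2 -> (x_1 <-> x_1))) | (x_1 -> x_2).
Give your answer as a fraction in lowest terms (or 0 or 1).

Take x_1 = 1/2, x_2 = 0:
x_2 | x_1 = 0 | 1/2 = 1/2
x_1 <-> x_1 = 1/2 <-> 1/2 = 1
x_2 -> (x_1 <-> x_1) = 0 -> 1 = 1
(x_2 | x_1) <-> (x_2 -> (x_1 <-> x_1)) = 1/2 <-> 1 = 1/2
x_1 -> x_2 = 1/2 -> 0 = 1/2
((x_2 | x_1) <-> (x_2 -> (x_1 <-> x_1))) | (x_1 -> x_2) = 1/2 | 1/2 = 1/2
No assignment yields a value below 1/2, so this is the minimum.

1/2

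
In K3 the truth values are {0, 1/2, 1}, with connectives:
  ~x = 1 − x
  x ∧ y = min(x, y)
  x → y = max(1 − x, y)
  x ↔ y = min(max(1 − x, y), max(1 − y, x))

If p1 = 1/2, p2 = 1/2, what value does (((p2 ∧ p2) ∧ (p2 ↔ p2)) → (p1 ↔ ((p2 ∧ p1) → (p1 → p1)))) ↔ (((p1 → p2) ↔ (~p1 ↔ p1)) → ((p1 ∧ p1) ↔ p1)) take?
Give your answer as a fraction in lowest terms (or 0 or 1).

1/2

p2 ∧ p2 = 1/2 ∧ 1/2 = 1/2
p2 ↔ p2 = 1/2 ↔ 1/2 = 1/2
(p2 ∧ p2) ∧ (p2 ↔ p2) = 1/2 ∧ 1/2 = 1/2
p2 ∧ p1 = 1/2 ∧ 1/2 = 1/2
p1 → p1 = 1/2 → 1/2 = 1/2
(p2 ∧ p1) → (p1 → p1) = 1/2 → 1/2 = 1/2
p1 ↔ ((p2 ∧ p1) → (p1 → p1)) = 1/2 ↔ 1/2 = 1/2
((p2 ∧ p2) ∧ (p2 ↔ p2)) → (p1 ↔ ((p2 ∧ p1) → (p1 → p1))) = 1/2 → 1/2 = 1/2
p1 → p2 = 1/2 → 1/2 = 1/2
~p1 = ~1/2 = 1/2
~p1 ↔ p1 = 1/2 ↔ 1/2 = 1/2
(p1 → p2) ↔ (~p1 ↔ p1) = 1/2 ↔ 1/2 = 1/2
p1 ∧ p1 = 1/2 ∧ 1/2 = 1/2
(p1 ∧ p1) ↔ p1 = 1/2 ↔ 1/2 = 1/2
((p1 → p2) ↔ (~p1 ↔ p1)) → ((p1 ∧ p1) ↔ p1) = 1/2 → 1/2 = 1/2
(((p2 ∧ p2) ∧ (p2 ↔ p2)) → (p1 ↔ ((p2 ∧ p1) → (p1 → p1)))) ↔ (((p1 → p2) ↔ (~p1 ↔ p1)) → ((p1 ∧ p1) ↔ p1)) = 1/2 ↔ 1/2 = 1/2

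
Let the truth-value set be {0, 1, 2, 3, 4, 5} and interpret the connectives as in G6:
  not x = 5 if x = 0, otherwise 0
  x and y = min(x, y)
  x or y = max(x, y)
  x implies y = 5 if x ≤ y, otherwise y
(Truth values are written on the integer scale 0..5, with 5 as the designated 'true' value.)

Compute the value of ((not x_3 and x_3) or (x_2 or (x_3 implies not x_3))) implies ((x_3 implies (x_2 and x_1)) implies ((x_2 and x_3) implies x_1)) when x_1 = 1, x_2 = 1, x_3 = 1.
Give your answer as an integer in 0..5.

5

not x_3 = not 1 = 0
not x_3 and x_3 = 0 and 1 = 0
not x_3 = not 1 = 0
x_3 implies not x_3 = 1 implies 0 = 0
x_2 or (x_3 implies not x_3) = 1 or 0 = 1
(not x_3 and x_3) or (x_2 or (x_3 implies not x_3)) = 0 or 1 = 1
x_2 and x_1 = 1 and 1 = 1
x_3 implies (x_2 and x_1) = 1 implies 1 = 5
x_2 and x_3 = 1 and 1 = 1
(x_2 and x_3) implies x_1 = 1 implies 1 = 5
(x_3 implies (x_2 and x_1)) implies ((x_2 and x_3) implies x_1) = 5 implies 5 = 5
((not x_3 and x_3) or (x_2 or (x_3 implies not x_3))) implies ((x_3 implies (x_2 and x_1)) implies ((x_2 and x_3) implies x_1)) = 1 implies 5 = 5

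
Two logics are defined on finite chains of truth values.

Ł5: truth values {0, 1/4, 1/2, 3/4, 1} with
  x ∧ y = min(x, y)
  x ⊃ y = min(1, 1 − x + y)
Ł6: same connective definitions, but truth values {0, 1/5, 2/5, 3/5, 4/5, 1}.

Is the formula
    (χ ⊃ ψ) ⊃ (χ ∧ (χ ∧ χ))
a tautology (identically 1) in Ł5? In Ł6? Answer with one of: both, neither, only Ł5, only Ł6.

neither

In Ł5: at ψ = 0, χ = 0 the value is 0 — not a tautology.
In Ł6: at ψ = 0, χ = 0 the value is 0 — not a tautology.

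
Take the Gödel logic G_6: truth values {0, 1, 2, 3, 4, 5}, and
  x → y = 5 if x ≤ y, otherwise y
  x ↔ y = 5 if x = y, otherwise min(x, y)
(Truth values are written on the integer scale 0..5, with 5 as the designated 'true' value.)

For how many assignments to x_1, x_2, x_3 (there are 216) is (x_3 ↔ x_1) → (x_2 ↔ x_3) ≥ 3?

value 5: 146 assignments (counts)
value 4: 2 assignments (counts)
value 3: 6 assignments (counts)
value 2: 12 assignments
value 1: 20 assignments
value 0: 30 assignments
So 154 of the 216 assignments meet the threshold.

154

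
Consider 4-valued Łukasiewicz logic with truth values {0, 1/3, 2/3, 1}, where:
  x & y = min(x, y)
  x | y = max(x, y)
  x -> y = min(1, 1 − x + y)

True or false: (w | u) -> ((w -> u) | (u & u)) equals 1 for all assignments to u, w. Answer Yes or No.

Counterexample: take u = 0, w = 2/3.
w | u = 2/3 | 0 = 2/3
w -> u = 2/3 -> 0 = 1/3
u & u = 0 & 0 = 0
(w -> u) | (u & u) = 1/3 | 0 = 1/3
(w | u) -> ((w -> u) | (u & u)) = 2/3 -> 1/3 = 2/3
This gives 2/3 ≠ 1.

No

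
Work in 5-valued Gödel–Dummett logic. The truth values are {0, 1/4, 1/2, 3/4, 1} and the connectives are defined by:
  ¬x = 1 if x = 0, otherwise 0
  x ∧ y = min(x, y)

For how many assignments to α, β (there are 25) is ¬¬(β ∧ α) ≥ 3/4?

value 1: 16 assignments (counts)
value 0: 9 assignments
So 16 of the 25 assignments meet the threshold.

16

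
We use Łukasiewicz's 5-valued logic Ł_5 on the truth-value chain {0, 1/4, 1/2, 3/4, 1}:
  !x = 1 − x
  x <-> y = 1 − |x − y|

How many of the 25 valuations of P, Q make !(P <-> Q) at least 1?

2

value 1: 2 assignments (counts)
value 3/4: 4 assignments
value 1/2: 6 assignments
value 1/4: 8 assignments
value 0: 5 assignments
So 2 of the 25 assignments meet the threshold.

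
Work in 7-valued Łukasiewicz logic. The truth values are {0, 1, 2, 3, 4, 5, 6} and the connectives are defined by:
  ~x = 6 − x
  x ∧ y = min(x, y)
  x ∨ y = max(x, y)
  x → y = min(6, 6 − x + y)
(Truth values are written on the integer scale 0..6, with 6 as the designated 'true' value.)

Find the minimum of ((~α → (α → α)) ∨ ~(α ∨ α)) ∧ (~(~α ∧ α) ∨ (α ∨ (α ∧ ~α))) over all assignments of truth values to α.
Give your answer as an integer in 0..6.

3

Take α = 3:
~α = ~3 = 3
α → α = 3 → 3 = 6
~α → (α → α) = 3 → 6 = 6
α ∨ α = 3 ∨ 3 = 3
~(α ∨ α) = ~3 = 3
(~α → (α → α)) ∨ ~(α ∨ α) = 6 ∨ 3 = 6
~α = ~3 = 3
~α ∧ α = 3 ∧ 3 = 3
~(~α ∧ α) = ~3 = 3
~α = ~3 = 3
α ∧ ~α = 3 ∧ 3 = 3
α ∨ (α ∧ ~α) = 3 ∨ 3 = 3
~(~α ∧ α) ∨ (α ∨ (α ∧ ~α)) = 3 ∨ 3 = 3
((~α → (α → α)) ∨ ~(α ∨ α)) ∧ (~(~α ∧ α) ∨ (α ∨ (α ∧ ~α))) = 6 ∧ 3 = 3
No assignment yields a value below 3, so this is the minimum.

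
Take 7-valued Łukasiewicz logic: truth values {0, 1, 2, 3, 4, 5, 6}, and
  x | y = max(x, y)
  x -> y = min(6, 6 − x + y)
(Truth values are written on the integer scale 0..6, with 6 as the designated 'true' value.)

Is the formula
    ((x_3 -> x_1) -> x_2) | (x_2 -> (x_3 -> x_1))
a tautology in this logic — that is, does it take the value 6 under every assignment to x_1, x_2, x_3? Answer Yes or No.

At x_1 = 5, x_2 = 0, x_3 = 0, for instance:
x_3 -> x_1 = 0 -> 5 = 6
(x_3 -> x_1) -> x_2 = 6 -> 0 = 0
x_2 -> (x_3 -> x_1) = 0 -> 6 = 6
((x_3 -> x_1) -> x_2) | (x_2 -> (x_3 -> x_1)) = 0 | 6 = 6
and checking the remaining 342 assignments likewise gives ≥ 6 in every case.

Yes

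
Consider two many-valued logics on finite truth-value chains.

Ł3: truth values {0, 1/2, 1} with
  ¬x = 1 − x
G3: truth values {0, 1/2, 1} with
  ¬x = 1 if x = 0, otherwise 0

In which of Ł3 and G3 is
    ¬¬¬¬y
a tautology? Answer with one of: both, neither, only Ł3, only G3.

In Ł3: at y = 0 the value is 0 — not a tautology.
In G3: at y = 0 the value is 0 — not a tautology.

neither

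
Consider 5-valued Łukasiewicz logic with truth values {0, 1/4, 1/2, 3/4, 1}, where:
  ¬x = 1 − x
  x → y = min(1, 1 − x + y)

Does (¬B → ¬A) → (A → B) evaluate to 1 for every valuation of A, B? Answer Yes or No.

At A = 3/4, B = 1, for instance:
¬B = ¬1 = 0
¬A = ¬3/4 = 1/4
¬B → ¬A = 0 → 1/4 = 1
A → B = 3/4 → 1 = 1
(¬B → ¬A) → (A → B) = 1 → 1 = 1
and checking the remaining 24 assignments likewise gives ≥ 1 in every case.

Yes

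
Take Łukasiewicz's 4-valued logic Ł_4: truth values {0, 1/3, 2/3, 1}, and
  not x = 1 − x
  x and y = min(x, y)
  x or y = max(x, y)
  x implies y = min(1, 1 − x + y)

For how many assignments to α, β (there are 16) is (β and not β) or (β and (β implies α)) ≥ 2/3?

5

α = 0, β = 0 ↦ 0  <
α = 0, β = 1/3 ↦ 1/3  <
α = 0, β = 2/3 ↦ 1/3  <
α = 0, β = 1 ↦ 0  <
α = 1/3, β = 0 ↦ 0  <
α = 1/3, β = 1/3 ↦ 1/3  <
α = 1/3, β = 2/3 ↦ 2/3  ≥
α = 1/3, β = 1 ↦ 1/3  <
α = 2/3, β = 0 ↦ 0  <
α = 2/3, β = 1/3 ↦ 1/3  <
α = 2/3, β = 2/3 ↦ 2/3  ≥
α = 2/3, β = 1 ↦ 2/3  ≥
α = 1, β = 0 ↦ 0  <
α = 1, β = 1/3 ↦ 1/3  <
α = 1, β = 2/3 ↦ 2/3  ≥
α = 1, β = 1 ↦ 1  ≥
So 5 of the 16 assignments meet the threshold.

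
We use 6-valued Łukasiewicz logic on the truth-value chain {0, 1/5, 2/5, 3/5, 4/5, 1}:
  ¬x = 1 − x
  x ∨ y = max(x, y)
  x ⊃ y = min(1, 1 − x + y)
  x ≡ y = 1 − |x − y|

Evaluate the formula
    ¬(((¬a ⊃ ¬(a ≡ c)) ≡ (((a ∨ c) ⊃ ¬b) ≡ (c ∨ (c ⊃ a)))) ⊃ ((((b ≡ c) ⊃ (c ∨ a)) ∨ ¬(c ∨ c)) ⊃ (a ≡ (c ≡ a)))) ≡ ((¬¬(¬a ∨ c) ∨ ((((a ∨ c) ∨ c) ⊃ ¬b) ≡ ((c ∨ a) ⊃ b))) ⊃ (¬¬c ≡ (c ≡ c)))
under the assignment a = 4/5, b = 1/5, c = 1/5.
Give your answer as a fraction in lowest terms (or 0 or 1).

2/5

¬a = ¬4/5 = 1/5
a ≡ c = 4/5 ≡ 1/5 = 2/5
¬(a ≡ c) = ¬2/5 = 3/5
¬a ⊃ ¬(a ≡ c) = 1/5 ⊃ 3/5 = 1
a ∨ c = 4/5 ∨ 1/5 = 4/5
¬b = ¬1/5 = 4/5
(a ∨ c) ⊃ ¬b = 4/5 ⊃ 4/5 = 1
c ⊃ a = 1/5 ⊃ 4/5 = 1
c ∨ (c ⊃ a) = 1/5 ∨ 1 = 1
((a ∨ c) ⊃ ¬b) ≡ (c ∨ (c ⊃ a)) = 1 ≡ 1 = 1
(¬a ⊃ ¬(a ≡ c)) ≡ (((a ∨ c) ⊃ ¬b) ≡ (c ∨ (c ⊃ a))) = 1 ≡ 1 = 1
b ≡ c = 1/5 ≡ 1/5 = 1
c ∨ a = 1/5 ∨ 4/5 = 4/5
(b ≡ c) ⊃ (c ∨ a) = 1 ⊃ 4/5 = 4/5
c ∨ c = 1/5 ∨ 1/5 = 1/5
¬(c ∨ c) = ¬1/5 = 4/5
((b ≡ c) ⊃ (c ∨ a)) ∨ ¬(c ∨ c) = 4/5 ∨ 4/5 = 4/5
c ≡ a = 1/5 ≡ 4/5 = 2/5
a ≡ (c ≡ a) = 4/5 ≡ 2/5 = 3/5
(((b ≡ c) ⊃ (c ∨ a)) ∨ ¬(c ∨ c)) ⊃ (a ≡ (c ≡ a)) = 4/5 ⊃ 3/5 = 4/5
((¬a ⊃ ¬(a ≡ c)) ≡ (((a ∨ c) ⊃ ¬b) ≡ (c ∨ (c ⊃ a)))) ⊃ ((((b ≡ c) ⊃ (c ∨ a)) ∨ ¬(c ∨ c)) ⊃ (a ≡ (c ≡ a))) = 1 ⊃ 4/5 = 4/5
¬(((¬a ⊃ ¬(a ≡ c)) ≡ (((a ∨ c) ⊃ ¬b) ≡ (c ∨ (c ⊃ a)))) ⊃ ((((b ≡ c) ⊃ (c ∨ a)) ∨ ¬(c ∨ c)) ⊃ (a ≡ (c ≡ a)))) = ¬4/5 = 1/5
¬a = ¬4/5 = 1/5
¬a ∨ c = 1/5 ∨ 1/5 = 1/5
¬(¬a ∨ c) = ¬1/5 = 4/5
¬¬(¬a ∨ c) = ¬4/5 = 1/5
a ∨ c = 4/5 ∨ 1/5 = 4/5
(a ∨ c) ∨ c = 4/5 ∨ 1/5 = 4/5
¬b = ¬1/5 = 4/5
((a ∨ c) ∨ c) ⊃ ¬b = 4/5 ⊃ 4/5 = 1
c ∨ a = 1/5 ∨ 4/5 = 4/5
(c ∨ a) ⊃ b = 4/5 ⊃ 1/5 = 2/5
(((a ∨ c) ∨ c) ⊃ ¬b) ≡ ((c ∨ a) ⊃ b) = 1 ≡ 2/5 = 2/5
¬¬(¬a ∨ c) ∨ ((((a ∨ c) ∨ c) ⊃ ¬b) ≡ ((c ∨ a) ⊃ b)) = 1/5 ∨ 2/5 = 2/5
¬c = ¬1/5 = 4/5
¬¬c = ¬4/5 = 1/5
c ≡ c = 1/5 ≡ 1/5 = 1
¬¬c ≡ (c ≡ c) = 1/5 ≡ 1 = 1/5
(¬¬(¬a ∨ c) ∨ ((((a ∨ c) ∨ c) ⊃ ¬b) ≡ ((c ∨ a) ⊃ b))) ⊃ (¬¬c ≡ (c ≡ c)) = 2/5 ⊃ 1/5 = 4/5
¬(((¬a ⊃ ¬(a ≡ c)) ≡ (((a ∨ c) ⊃ ¬b) ≡ (c ∨ (c ⊃ a)))) ⊃ ((((b ≡ c) ⊃ (c ∨ a)) ∨ ¬(c ∨ c)) ⊃ (a ≡ (c ≡ a)))) ≡ ((¬¬(¬a ∨ c) ∨ ((((a ∨ c) ∨ c) ⊃ ¬b) ≡ ((c ∨ a) ⊃ b))) ⊃ (¬¬c ≡ (c ≡ c))) = 1/5 ≡ 4/5 = 2/5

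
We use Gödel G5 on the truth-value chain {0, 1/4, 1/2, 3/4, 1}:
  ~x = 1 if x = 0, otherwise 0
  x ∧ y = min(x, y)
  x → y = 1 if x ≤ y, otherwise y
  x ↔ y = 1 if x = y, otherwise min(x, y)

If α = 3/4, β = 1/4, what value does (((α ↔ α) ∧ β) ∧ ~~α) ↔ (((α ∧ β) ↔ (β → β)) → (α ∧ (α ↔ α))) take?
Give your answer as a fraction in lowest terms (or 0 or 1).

α ↔ α = 3/4 ↔ 3/4 = 1
(α ↔ α) ∧ β = 1 ∧ 1/4 = 1/4
~α = ~3/4 = 0
~~α = ~0 = 1
((α ↔ α) ∧ β) ∧ ~~α = 1/4 ∧ 1 = 1/4
α ∧ β = 3/4 ∧ 1/4 = 1/4
β → β = 1/4 → 1/4 = 1
(α ∧ β) ↔ (β → β) = 1/4 ↔ 1 = 1/4
α ↔ α = 3/4 ↔ 3/4 = 1
α ∧ (α ↔ α) = 3/4 ∧ 1 = 3/4
((α ∧ β) ↔ (β → β)) → (α ∧ (α ↔ α)) = 1/4 → 3/4 = 1
(((α ↔ α) ∧ β) ∧ ~~α) ↔ (((α ∧ β) ↔ (β → β)) → (α ∧ (α ↔ α))) = 1/4 ↔ 1 = 1/4

1/4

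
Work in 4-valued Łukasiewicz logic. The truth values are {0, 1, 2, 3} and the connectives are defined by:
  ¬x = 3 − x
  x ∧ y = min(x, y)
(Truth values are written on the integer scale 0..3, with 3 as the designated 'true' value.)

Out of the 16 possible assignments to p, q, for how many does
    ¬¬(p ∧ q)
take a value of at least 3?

1

p = 0, q = 0 ↦ 0  <
p = 0, q = 1 ↦ 0  <
p = 0, q = 2 ↦ 0  <
p = 0, q = 3 ↦ 0  <
p = 1, q = 0 ↦ 0  <
p = 1, q = 1 ↦ 1  <
p = 1, q = 2 ↦ 1  <
p = 1, q = 3 ↦ 1  <
p = 2, q = 0 ↦ 0  <
p = 2, q = 1 ↦ 1  <
p = 2, q = 2 ↦ 2  <
p = 2, q = 3 ↦ 2  <
p = 3, q = 0 ↦ 0  <
p = 3, q = 1 ↦ 1  <
p = 3, q = 2 ↦ 2  <
p = 3, q = 3 ↦ 3  ≥
So 1 of the 16 assignments meets the threshold.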